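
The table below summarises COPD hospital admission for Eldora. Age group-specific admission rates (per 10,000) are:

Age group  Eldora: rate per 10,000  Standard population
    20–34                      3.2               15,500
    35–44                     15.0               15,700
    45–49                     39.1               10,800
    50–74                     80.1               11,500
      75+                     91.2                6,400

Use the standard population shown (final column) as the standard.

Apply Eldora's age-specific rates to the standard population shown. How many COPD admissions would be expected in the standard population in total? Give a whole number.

Expected COPD admissions = Σ (standard pop × age-specific rate ÷ 10,000)
= 15,500×3.2/10,000 + 15,700×15.0/10,000 + 10,800×39.1/10,000 + 11,500×80.1/10,000 + 6,400×91.2/10,000
= 4.96 + 23.55 + 42.23 + 92.11 + 58.37 = 221.22.

221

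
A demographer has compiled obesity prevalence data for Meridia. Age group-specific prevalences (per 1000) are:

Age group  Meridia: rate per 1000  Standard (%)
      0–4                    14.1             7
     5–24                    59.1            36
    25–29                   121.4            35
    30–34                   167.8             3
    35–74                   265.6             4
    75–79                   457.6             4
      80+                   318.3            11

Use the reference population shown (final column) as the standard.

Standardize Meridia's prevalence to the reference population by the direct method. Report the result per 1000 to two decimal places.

133.73

Standard weights: 0.07, 0.36, 0.35, 0.03, 0.04, 0.04, 0.11.
Standardized rate: 0.0700×14.1 + 0.3600×59.1 + 0.3500×121.4 + 0.0300×167.8 + 0.0400×265.6 + 0.0400×457.6 + 0.1100×318.3 = 133.7280 per 1000.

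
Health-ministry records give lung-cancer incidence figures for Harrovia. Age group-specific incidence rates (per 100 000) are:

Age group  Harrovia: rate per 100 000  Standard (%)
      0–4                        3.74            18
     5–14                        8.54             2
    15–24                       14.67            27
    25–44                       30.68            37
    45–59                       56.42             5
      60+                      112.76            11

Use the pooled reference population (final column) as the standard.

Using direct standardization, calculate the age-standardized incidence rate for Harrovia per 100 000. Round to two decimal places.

Standard weights: 0.18, 0.02, 0.27, 0.37, 0.05, 0.11.
Standardized rate: 0.1800×3.74 + 0.0200×8.54 + 0.2700×14.67 + 0.3700×30.68 + 0.0500×56.42 + 0.1100×112.76 = 31.3811 per 100 000.

31.38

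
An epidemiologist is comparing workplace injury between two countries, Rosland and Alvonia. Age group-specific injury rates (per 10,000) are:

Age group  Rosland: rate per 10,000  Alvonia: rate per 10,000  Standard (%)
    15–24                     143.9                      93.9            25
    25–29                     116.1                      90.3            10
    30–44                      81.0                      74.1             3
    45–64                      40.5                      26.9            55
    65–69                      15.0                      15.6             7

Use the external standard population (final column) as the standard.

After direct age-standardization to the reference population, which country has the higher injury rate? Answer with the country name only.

Standard weights: 0.25, 0.10, 0.03, 0.55, 0.07.
Rosland: 0.2500×143.9 + 0.1000×116.1 + 0.0300×81.0 + 0.5500×40.5 + 0.0700×15.0 = 73.3400 per 10,000.
Alvonia: 0.2500×93.9 + 0.1000×90.3 + 0.0300×74.1 + 0.5500×26.9 + 0.0700×15.6 = 50.6150 per 10,000.

Rosland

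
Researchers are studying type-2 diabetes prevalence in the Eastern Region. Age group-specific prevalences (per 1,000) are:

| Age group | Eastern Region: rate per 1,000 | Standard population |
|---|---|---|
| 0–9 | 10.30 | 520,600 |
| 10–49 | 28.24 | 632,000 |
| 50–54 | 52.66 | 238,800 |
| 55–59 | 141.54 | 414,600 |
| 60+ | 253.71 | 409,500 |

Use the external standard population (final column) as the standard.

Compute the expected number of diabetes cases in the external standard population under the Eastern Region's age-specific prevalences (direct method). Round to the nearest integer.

Expected diabetes cases = Σ (standard pop × age-specific rate ÷ 1,000)
= 520,600×10.30/1,000 + 632,000×28.24/1,000 + 238,800×52.66/1,000 + 414,600×141.54/1,000 + 409,500×253.71/1,000
= 5362.18 + 17847.68 + 12575.21 + 58682.48 + 103894.24 = 198361.80.

198362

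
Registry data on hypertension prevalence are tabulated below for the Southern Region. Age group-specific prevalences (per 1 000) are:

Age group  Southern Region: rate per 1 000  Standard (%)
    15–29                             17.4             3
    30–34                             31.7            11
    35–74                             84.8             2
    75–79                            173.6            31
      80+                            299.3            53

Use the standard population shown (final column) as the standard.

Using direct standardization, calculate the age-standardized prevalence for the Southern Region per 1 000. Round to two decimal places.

Standard weights: 0.03, 0.11, 0.02, 0.31, 0.53.
Standardized rate: 0.0300×17.4 + 0.1100×31.7 + 0.0200×84.8 + 0.3100×173.6 + 0.5300×299.3 = 218.1500 per 1 000.

218.15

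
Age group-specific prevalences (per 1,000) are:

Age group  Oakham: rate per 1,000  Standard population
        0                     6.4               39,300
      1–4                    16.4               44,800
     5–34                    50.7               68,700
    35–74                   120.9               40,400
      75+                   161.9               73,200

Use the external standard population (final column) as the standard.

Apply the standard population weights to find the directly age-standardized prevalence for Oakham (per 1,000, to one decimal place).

79.6

Standard total = 266,400; weights = 0.1475, 0.1682, 0.2579, 0.1517, 0.2748.
Standardized rate: 0.1475×6.4 + 0.1682×16.4 + 0.2579×50.7 + 0.1517×120.9 + 0.2748×161.9 = 79.5975 per 1,000.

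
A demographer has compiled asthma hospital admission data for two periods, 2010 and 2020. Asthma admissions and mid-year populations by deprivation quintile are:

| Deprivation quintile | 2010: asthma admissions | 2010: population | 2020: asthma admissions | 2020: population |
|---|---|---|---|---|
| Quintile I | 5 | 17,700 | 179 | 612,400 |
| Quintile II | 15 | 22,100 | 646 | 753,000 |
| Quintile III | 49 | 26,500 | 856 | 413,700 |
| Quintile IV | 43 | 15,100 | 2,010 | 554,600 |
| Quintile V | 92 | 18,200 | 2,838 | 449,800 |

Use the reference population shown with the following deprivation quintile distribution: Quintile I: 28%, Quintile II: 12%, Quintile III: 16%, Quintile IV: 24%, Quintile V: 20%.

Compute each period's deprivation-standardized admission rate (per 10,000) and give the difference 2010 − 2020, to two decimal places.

Deprivation-specific rates per 10,000 for 2010: 2.82, 6.79, 18.49, 28.48, 50.55.
For 2020: 2.92, 8.58, 20.69, 36.24, 63.09.
Standard weights: 0.28, 0.12, 0.16, 0.24, 0.20.
2010: 0.2800×2.82 + 0.1200×6.79 + 0.1600×18.49 + 0.2400×28.48 + 0.2000×50.55 = 21.5083 per 10,000.
2020: 0.2800×2.92 + 0.1200×8.58 + 0.1600×20.69 + 0.2400×36.24 + 0.2000×63.09 = 26.4756 per 10,000.
Difference = 21.5083 − 26.4756 = -4.9674.

-4.97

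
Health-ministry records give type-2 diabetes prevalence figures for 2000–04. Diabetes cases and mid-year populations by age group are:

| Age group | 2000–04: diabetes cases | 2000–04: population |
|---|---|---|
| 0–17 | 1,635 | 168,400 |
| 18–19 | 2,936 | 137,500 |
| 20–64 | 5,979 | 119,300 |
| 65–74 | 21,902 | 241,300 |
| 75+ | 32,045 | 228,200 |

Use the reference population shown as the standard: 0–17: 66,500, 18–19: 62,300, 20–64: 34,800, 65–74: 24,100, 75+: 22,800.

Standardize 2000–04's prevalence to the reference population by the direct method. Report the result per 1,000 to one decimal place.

Age-specific rates per 1,000 for 2000–04: 9.709, 21.353, 50.117, 90.767, 140.425.
Standard total = 210,500; weights = 0.3159, 0.2960, 0.1653, 0.1145, 0.1083.
Standardized rate: 0.3159×9.709 + 0.2960×21.353 + 0.1653×50.117 + 0.1145×90.767 + 0.1083×140.425 = 43.2740 per 1,000.

43.3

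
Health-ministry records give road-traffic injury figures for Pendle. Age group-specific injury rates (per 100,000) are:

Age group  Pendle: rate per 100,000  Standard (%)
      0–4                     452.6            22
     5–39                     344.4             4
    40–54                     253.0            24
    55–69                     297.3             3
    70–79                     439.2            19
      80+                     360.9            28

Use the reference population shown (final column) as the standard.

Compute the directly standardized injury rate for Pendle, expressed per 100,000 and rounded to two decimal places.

Standard weights: 0.22, 0.04, 0.24, 0.03, 0.19, 0.28.
Standardized rate: 0.2200×452.6 + 0.0400×344.4 + 0.2400×253.0 + 0.0300×297.3 + 0.1900×439.2 + 0.2800×360.9 = 367.4870 per 100,000.

367.49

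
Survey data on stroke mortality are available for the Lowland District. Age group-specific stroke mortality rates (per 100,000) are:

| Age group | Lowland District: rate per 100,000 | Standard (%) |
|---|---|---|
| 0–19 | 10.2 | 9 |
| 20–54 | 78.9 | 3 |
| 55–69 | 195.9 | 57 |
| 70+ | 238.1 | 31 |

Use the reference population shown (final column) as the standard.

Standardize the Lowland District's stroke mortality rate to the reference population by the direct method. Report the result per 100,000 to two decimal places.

Standard weights: 0.09, 0.03, 0.57, 0.31.
Standardized rate: 0.0900×10.2 + 0.0300×78.9 + 0.5700×195.9 + 0.3100×238.1 = 188.7590 per 100,000.

188.76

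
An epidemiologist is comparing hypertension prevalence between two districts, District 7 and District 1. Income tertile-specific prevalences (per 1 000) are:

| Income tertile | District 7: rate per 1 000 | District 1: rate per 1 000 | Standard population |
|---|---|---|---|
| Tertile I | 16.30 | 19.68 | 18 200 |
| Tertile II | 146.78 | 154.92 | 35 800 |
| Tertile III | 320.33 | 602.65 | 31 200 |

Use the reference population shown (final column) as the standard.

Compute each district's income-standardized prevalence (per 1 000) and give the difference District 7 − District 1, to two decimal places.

Standard total = 85 200; weights = 0.2136, 0.4202, 0.3662.
District 7: 0.2136×16.30 + 0.4202×146.78 + 0.3662×320.33 = 182.4610 per 1 000.
District 1: 0.2136×19.68 + 0.4202×154.92 + 0.3662×602.65 = 289.9882 per 1 000.
Difference = 182.4610 − 289.9882 = -107.5271.

-107.53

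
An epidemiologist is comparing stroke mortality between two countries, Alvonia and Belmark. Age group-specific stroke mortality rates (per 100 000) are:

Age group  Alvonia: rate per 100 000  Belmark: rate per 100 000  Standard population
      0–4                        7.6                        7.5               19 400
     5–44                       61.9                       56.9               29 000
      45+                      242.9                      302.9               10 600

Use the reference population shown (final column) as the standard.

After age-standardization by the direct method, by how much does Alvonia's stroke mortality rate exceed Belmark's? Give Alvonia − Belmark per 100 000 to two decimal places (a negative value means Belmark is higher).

-8.29

Standard total = 59 000; weights = 0.3288, 0.4915, 0.1797.
Alvonia: 0.3288×7.6 + 0.4915×61.9 + 0.1797×242.9 = 76.5641 per 100 000.
Belmark: 0.3288×7.5 + 0.4915×56.9 + 0.1797×302.9 = 84.8532 per 100 000.
Difference = 76.5641 − 84.8532 = -8.2892.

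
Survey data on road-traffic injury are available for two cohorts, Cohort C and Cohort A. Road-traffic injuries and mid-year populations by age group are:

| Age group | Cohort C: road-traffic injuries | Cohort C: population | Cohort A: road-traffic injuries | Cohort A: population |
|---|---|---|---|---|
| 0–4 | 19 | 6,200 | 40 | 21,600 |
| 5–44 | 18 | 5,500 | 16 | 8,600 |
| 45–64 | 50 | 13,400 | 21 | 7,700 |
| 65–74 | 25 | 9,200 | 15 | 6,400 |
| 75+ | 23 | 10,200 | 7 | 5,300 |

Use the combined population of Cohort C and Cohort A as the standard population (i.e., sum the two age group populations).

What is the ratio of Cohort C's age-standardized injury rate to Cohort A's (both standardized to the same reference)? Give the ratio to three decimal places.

Age-specific rates per 100,000 for Cohort C: 306.45, 327.27, 373.13, 271.74, 225.49.
For Cohort A: 185.19, 186.05, 272.73, 234.38, 132.08.
Combined standard total = 94,100; weights = 0.2954, 0.1498, 0.2242, 0.1658, 0.1647.
Cohort C: 0.2954×306.45 + 0.1498×327.27 + 0.2242×373.13 + 0.1658×271.74 + 0.1647×225.49 = 305.4332 per 100,000.
Cohort A: 0.2954×185.19 + 0.1498×186.05 + 0.2242×272.73 + 0.1658×234.38 + 0.1647×132.08 = 204.3504 per 100,000.
Ratio = 305.4332 ÷ 204.3504 = 1.49465.

1.495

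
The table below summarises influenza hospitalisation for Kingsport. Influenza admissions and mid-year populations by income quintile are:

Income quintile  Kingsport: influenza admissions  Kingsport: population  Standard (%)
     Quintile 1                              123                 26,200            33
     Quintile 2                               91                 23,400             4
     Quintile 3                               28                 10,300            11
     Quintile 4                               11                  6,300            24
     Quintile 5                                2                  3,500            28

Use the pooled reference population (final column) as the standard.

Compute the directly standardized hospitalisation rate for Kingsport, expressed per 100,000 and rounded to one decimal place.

Income-specific rates per 100,000 for Kingsport: 469.47, 388.89, 271.84, 174.60, 57.14.
Standard weights: 0.33, 0.04, 0.11, 0.24, 0.28.
Standardized rate: 0.3300×469.47 + 0.0400×388.89 + 0.1100×271.84 + 0.2400×174.60 + 0.2800×57.14 = 258.2869 per 100,000.

258.3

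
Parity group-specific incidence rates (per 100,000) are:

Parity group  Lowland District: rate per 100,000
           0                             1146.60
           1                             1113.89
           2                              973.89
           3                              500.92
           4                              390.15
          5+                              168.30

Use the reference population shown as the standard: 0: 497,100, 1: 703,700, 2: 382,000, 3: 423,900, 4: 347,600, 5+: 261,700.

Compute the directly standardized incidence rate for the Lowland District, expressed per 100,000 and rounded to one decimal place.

Standard total = 2,616,000; weights = 0.1900, 0.2690, 0.1460, 0.1620, 0.1329, 0.1000.
Standardized rate: 0.1900×1146.60 + 0.2690×1113.89 + 0.1460×973.89 + 0.1620×500.92 + 0.1329×390.15 + 0.1000×168.30 = 809.5740 per 100,000.

809.6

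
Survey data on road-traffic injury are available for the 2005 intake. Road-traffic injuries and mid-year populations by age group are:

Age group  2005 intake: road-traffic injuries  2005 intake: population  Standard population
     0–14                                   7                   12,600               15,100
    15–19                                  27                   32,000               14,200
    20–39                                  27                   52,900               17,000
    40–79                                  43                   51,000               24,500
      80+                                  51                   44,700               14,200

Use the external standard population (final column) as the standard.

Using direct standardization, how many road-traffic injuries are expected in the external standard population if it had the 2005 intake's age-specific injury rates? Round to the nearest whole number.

Age-specific rates per 100,000 for the 2005 intake: 55.56, 84.38, 51.04, 84.31, 114.09.
Expected road-traffic injuries = Σ (standard pop × age-specific rate ÷ 100,000)
= 15,100×55.56/100,000 + 14,200×84.38/100,000 + 17,000×51.04/100,000 + 24,500×84.31/100,000 + 14,200×114.09/100,000
= 8.39 + 11.98 + 8.68 + 20.66 + 16.20 = 65.91.

66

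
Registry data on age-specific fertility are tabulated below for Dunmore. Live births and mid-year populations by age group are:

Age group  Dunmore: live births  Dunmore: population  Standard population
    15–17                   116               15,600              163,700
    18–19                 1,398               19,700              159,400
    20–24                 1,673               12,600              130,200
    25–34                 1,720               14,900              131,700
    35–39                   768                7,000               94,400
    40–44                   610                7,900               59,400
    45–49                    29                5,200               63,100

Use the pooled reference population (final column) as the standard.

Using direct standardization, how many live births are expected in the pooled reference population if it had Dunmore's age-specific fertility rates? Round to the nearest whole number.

60315

Age-specific rates per 1,000 for Dunmore: 7.436, 70.964, 132.778, 115.436, 109.714, 77.215, 5.577.
Expected live births = Σ (standard pop × age-specific rate ÷ 1,000)
= 163,700×7.436/1,000 + 159,400×70.964/1,000 + 130,200×132.778/1,000 + 131,700×115.436/1,000 + 94,400×109.714/1,000 + 59,400×77.215/1,000 + 63,100×5.577/1,000
= 1217.26 + 11311.74 + 17287.67 + 15202.95 + 10357.03 + 4586.58 + 351.90 = 60315.13.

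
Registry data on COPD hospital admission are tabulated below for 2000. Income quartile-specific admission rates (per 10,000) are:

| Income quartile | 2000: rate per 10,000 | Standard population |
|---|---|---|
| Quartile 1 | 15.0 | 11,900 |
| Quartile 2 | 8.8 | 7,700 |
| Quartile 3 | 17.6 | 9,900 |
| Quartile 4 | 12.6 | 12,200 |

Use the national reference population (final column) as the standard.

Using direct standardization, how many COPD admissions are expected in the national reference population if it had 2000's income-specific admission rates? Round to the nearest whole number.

57

Expected COPD admissions = Σ (standard pop × income-specific rate ÷ 10,000)
= 11,900×15.0/10,000 + 7,700×8.8/10,000 + 9,900×17.6/10,000 + 12,200×12.6/10,000
= 17.85 + 6.78 + 17.42 + 15.37 = 57.42.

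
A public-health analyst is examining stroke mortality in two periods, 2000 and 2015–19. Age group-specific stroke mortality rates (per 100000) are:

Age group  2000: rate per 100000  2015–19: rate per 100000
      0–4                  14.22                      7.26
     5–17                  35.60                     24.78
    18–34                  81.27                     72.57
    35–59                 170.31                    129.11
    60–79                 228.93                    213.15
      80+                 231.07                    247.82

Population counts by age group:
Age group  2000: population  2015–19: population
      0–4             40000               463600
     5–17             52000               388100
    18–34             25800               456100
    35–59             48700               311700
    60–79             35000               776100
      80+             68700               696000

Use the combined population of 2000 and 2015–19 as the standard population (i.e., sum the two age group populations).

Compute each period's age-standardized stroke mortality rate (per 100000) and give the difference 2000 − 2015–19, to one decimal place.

Combined standard total = 3361800; weights = 0.1498, 0.1309, 0.1433, 0.1072, 0.2413, 0.2275.
2000: 0.1498×14.22 + 0.1309×35.60 + 0.1433×81.27 + 0.1072×170.31 + 0.2413×228.93 + 0.2275×231.07 = 144.4931 per 100000.
2015–19: 0.1498×7.26 + 0.1309×24.78 + 0.1433×72.57 + 0.1072×129.11 + 0.2413×213.15 + 0.2275×247.82 = 136.3729 per 100000.
Difference = 144.4931 − 136.3729 = 8.1202.

8.1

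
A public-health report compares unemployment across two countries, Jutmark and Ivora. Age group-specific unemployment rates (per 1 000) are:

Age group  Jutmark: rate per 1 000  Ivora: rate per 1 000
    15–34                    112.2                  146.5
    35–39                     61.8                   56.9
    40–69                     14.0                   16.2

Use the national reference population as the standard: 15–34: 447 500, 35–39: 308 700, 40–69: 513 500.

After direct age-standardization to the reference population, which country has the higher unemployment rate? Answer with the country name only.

Standard total = 1 269 700; weights = 0.3524, 0.2431, 0.4044.
Jutmark: 0.3524×112.2 + 0.2431×61.8 + 0.4044×14.0 = 60.2317 per 1 000.
Ivora: 0.3524×146.5 + 0.2431×56.9 + 0.4044×16.2 = 72.0190 per 1 000.

Ivora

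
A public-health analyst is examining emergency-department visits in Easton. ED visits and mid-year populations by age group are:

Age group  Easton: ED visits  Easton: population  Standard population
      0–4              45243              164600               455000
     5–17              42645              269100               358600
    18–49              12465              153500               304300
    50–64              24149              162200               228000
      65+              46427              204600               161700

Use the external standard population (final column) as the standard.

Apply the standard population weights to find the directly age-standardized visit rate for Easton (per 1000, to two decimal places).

183.90

Age-specific rates per 1000 for Easton: 274.866, 158.473, 81.205, 148.884, 226.916.
Standard total = 1507600; weights = 0.3018, 0.2379, 0.2018, 0.1512, 0.1073.
Standardized rate: 0.3018×274.866 + 0.2379×158.473 + 0.2018×81.205 + 0.1512×148.884 + 0.1073×226.916 = 183.8957 per 1000.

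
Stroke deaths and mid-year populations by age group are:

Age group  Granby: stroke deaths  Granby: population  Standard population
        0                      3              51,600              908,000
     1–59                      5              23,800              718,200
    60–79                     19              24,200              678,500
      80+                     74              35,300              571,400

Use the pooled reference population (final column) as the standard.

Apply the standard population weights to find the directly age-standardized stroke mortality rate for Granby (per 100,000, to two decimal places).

Age-specific rates per 100,000 for Granby: 5.81, 21.01, 78.51, 209.63.
Standard total = 2,876,100; weights = 0.3157, 0.2497, 0.2359, 0.1987.
Standardized rate: 0.3157×5.81 + 0.2497×21.01 + 0.2359×78.51 + 0.1987×209.63 = 67.2513 per 100,000.

67.25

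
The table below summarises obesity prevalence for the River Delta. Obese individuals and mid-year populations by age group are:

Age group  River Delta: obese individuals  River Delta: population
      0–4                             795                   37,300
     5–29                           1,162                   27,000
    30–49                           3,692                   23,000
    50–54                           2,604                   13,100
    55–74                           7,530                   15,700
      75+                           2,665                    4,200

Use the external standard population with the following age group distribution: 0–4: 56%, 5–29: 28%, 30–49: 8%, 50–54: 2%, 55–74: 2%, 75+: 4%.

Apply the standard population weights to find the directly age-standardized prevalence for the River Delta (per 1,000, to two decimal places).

Age-specific rates per 1,000 for the River Delta: 21.314, 43.037, 160.522, 198.779, 479.618, 634.524.
Standard weights: 0.56, 0.28, 0.08, 0.02, 0.02, 0.04.
Standardized rate: 0.5600×21.314 + 0.2800×43.037 + 0.0800×160.522 + 0.0200×198.779 + 0.0200×479.618 + 0.0400×634.524 = 75.7766 per 1,000.

75.78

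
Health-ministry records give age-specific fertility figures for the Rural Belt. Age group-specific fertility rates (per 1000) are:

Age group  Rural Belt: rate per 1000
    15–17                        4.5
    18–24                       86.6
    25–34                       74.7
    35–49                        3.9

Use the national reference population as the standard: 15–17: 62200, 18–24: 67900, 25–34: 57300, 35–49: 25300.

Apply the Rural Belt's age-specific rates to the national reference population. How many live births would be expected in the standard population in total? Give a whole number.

Expected live births = Σ (standard pop × age-specific rate ÷ 1000)
= 62200×4.5/1000 + 67900×86.6/1000 + 57300×74.7/1000 + 25300×3.9/1000
= 279.90 + 5880.14 + 4280.31 + 98.67 = 10539.02.

10539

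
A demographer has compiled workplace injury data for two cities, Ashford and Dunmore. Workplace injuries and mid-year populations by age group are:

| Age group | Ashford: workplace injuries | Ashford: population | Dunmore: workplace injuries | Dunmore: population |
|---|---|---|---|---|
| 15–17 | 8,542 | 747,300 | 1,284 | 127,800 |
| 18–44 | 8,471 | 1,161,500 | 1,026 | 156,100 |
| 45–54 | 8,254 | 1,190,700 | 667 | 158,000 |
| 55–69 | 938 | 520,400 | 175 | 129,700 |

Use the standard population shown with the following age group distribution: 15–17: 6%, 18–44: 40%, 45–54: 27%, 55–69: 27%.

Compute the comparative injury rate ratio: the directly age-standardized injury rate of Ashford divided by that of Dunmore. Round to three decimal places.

Age-specific rates per 10,000 for Ashford: 114.30, 72.93, 69.32, 18.02.
For Dunmore: 100.47, 65.73, 42.22, 13.49.
Standard weights: 0.06, 0.40, 0.27, 0.27.
Ashford: 0.0600×114.30 + 0.4000×72.93 + 0.2700×69.32 + 0.2700×18.02 = 59.6141 per 10,000.
Dunmore: 0.0600×100.47 + 0.4000×65.73 + 0.2700×42.22 + 0.2700×13.49 = 47.3601 per 10,000.
Ratio = 59.6141 ÷ 47.3601 = 1.25874.

1.259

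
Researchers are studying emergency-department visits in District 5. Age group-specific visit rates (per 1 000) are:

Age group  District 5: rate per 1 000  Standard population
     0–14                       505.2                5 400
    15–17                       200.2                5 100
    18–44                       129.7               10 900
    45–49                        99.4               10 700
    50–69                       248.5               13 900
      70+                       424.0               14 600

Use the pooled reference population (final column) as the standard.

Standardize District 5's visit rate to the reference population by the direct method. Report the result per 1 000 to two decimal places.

261.90

Standard total = 60 600; weights = 0.0891, 0.0842, 0.1799, 0.1766, 0.2294, 0.2409.
Standardized rate: 0.0891×505.2 + 0.0842×200.2 + 0.1799×129.7 + 0.1766×99.4 + 0.2294×248.5 + 0.2409×424.0 = 261.8970 per 1 000.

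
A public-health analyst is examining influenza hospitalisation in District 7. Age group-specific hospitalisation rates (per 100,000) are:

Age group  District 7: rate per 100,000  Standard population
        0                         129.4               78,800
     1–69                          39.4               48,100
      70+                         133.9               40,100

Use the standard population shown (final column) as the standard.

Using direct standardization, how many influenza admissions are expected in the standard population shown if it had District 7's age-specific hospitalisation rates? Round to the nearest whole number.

175

Expected influenza admissions = Σ (standard pop × age-specific rate ÷ 100,000)
= 78,800×129.4/100,000 + 48,100×39.4/100,000 + 40,100×133.9/100,000
= 101.97 + 18.95 + 53.69 = 174.61.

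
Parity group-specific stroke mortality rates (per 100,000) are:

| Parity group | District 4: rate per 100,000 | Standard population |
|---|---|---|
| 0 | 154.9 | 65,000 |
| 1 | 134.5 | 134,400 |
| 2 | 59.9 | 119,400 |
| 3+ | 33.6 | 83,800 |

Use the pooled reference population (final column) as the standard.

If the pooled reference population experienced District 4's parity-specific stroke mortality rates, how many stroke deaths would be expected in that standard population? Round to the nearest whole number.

Expected stroke deaths = Σ (standard pop × parity-specific rate ÷ 100,000)
= 65,000×154.9/100,000 + 134,400×134.5/100,000 + 119,400×59.9/100,000 + 83,800×33.6/100,000
= 100.69 + 180.77 + 71.52 + 28.16 = 381.13.

381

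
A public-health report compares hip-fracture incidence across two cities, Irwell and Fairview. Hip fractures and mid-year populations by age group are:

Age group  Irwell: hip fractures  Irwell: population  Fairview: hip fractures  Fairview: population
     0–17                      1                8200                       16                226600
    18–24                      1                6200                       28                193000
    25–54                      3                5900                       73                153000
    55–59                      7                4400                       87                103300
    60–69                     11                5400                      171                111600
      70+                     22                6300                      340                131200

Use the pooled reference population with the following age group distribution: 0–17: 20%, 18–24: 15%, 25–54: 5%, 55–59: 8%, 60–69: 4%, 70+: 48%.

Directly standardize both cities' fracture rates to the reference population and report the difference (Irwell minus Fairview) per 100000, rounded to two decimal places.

52.66

Age-specific rates per 100000 for Irwell: 12.20, 16.13, 50.85, 159.09, 203.70, 349.21.
For Fairview: 7.06, 14.51, 47.71, 84.22, 153.23, 259.15.
Standard weights: 0.20, 0.15, 0.05, 0.08, 0.04, 0.48.
Irwell: 0.2000×12.20 + 0.1500×16.13 + 0.0500×50.85 + 0.0800×159.09 + 0.0400×203.70 + 0.4800×349.21 = 195.8952 per 100000.
Fairview: 0.2000×7.06 + 0.1500×14.51 + 0.0500×47.71 + 0.0800×84.22 + 0.0400×153.23 + 0.4800×259.15 = 143.2309 per 100000.
Difference = 195.8952 − 143.2309 = 52.6643.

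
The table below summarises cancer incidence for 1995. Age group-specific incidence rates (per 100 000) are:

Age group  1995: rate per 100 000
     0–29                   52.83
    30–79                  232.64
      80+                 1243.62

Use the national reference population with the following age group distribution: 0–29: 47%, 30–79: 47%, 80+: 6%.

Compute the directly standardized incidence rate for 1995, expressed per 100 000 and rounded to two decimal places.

Standard weights: 0.47, 0.47, 0.06.
Standardized rate: 0.4700×52.83 + 0.4700×232.64 + 0.0600×1243.62 = 208.7881 per 100 000.

208.79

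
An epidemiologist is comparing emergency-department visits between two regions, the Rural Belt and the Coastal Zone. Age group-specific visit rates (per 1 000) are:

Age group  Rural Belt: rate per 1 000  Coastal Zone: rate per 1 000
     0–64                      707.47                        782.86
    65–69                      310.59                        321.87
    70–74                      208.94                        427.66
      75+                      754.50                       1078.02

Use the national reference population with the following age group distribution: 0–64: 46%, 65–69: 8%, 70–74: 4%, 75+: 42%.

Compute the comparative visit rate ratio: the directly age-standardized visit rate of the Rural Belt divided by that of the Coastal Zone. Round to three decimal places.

Standard weights: 0.46, 0.08, 0.04, 0.42.
The Rural Belt: 0.4600×707.47 + 0.0800×310.59 + 0.0400×208.94 + 0.4200×754.50 = 675.5310 per 1 000.
The Coastal Zone: 0.4600×782.86 + 0.0800×321.87 + 0.0400×427.66 + 0.4200×1078.02 = 855.7400 per 1 000.
Ratio = 675.5310 ÷ 855.7400 = 0.78941.

0.789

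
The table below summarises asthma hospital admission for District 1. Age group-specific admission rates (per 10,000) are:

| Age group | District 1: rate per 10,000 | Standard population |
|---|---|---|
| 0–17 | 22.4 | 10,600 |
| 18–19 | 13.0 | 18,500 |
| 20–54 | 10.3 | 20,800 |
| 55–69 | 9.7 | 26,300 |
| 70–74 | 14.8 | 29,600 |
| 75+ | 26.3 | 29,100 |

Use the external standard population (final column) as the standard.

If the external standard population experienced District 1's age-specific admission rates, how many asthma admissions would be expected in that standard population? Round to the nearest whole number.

Expected asthma admissions = Σ (standard pop × age-specific rate ÷ 10,000)
= 10,600×22.4/10,000 + 18,500×13.0/10,000 + 20,800×10.3/10,000 + 26,300×9.7/10,000 + 29,600×14.8/10,000 + 29,100×26.3/10,000
= 23.74 + 24.05 + 21.42 + 25.51 + 43.81 + 76.53 = 215.07.

215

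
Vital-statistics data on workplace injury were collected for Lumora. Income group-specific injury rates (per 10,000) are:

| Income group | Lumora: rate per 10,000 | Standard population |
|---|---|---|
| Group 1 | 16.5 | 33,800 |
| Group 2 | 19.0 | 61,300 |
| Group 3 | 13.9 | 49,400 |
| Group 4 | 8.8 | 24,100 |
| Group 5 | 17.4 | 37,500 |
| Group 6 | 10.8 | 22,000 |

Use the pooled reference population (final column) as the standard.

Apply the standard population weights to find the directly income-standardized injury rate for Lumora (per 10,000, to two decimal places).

Standard total = 228,100; weights = 0.1482, 0.2687, 0.2166, 0.1057, 0.1644, 0.0964.
Standardized rate: 0.1482×16.5 + 0.2687×19.0 + 0.2166×13.9 + 0.1057×8.8 + 0.1644×17.4 + 0.0964×10.8 = 15.3934 per 10,000.

15.39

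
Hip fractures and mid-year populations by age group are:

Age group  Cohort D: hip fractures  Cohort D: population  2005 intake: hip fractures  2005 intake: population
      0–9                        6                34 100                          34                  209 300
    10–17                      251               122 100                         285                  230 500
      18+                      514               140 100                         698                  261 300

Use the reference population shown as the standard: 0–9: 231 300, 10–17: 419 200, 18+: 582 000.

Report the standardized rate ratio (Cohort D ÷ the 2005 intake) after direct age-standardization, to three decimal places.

1.439

Age-specific rates per 100 000 for Cohort D: 17.60, 205.57, 366.88.
For the 2005 intake: 16.24, 123.64, 267.13.
Standard total = 1 232 500; weights = 0.1877, 0.3401, 0.4722.
Cohort D: 0.1877×17.60 + 0.3401×205.57 + 0.4722×366.88 = 246.4657 per 100 000.
The 2005 intake: 0.1877×16.24 + 0.3401×123.64 + 0.4722×267.13 = 171.2425 per 100 000.
Ratio = 246.4657 ÷ 171.2425 = 1.43928.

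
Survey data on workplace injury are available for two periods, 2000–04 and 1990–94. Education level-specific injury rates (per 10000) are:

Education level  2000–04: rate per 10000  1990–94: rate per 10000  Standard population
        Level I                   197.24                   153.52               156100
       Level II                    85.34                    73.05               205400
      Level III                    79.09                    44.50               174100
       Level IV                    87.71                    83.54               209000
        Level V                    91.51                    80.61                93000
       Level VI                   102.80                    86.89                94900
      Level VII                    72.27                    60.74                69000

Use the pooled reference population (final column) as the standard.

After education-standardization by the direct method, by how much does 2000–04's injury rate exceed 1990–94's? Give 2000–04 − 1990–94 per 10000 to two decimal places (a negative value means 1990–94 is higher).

19.53

Standard total = 1001500; weights = 0.1559, 0.2051, 0.1738, 0.2087, 0.0929, 0.0948, 0.0689.
2000–04: 0.1559×197.24 + 0.2051×85.34 + 0.1738×79.09 + 0.2087×87.71 + 0.0929×91.51 + 0.0948×102.80 + 0.0689×72.27 = 103.5165 per 10000.
1990–94: 0.1559×153.52 + 0.2051×73.05 + 0.1738×44.50 + 0.2087×83.54 + 0.0929×80.61 + 0.0948×86.89 + 0.0689×60.74 = 83.9839 per 10000.
Difference = 103.5165 − 83.9839 = 19.5325.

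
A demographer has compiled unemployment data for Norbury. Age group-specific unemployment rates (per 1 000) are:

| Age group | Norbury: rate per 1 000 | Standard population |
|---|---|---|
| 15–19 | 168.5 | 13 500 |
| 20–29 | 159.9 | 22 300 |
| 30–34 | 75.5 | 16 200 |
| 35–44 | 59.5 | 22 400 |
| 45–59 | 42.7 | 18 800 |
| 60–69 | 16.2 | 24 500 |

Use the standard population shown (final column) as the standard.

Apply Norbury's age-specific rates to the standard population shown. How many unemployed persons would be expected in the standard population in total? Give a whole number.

Expected unemployed persons = Σ (standard pop × age-specific rate ÷ 1 000)
= 13 500×168.5/1 000 + 22 300×159.9/1 000 + 16 200×75.5/1 000 + 22 400×59.5/1 000 + 18 800×42.7/1 000 + 24 500×16.2/1 000
= 2274.75 + 3565.77 + 1223.10 + 1332.80 + 802.76 + 396.90 = 9596.08.

9596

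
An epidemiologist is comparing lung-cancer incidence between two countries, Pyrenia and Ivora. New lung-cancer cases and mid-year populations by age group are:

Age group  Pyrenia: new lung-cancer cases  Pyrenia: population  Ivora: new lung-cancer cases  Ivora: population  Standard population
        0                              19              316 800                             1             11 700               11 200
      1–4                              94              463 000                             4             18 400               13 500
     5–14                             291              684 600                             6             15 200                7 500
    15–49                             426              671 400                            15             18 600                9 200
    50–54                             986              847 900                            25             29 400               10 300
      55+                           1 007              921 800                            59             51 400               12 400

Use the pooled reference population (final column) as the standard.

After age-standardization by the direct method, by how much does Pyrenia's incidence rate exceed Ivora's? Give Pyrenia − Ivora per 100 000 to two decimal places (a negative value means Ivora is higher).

Age-specific rates per 100 000 for Pyrenia: 6.00, 20.30, 42.51, 63.45, 116.29, 109.24.
For Ivora: 8.55, 21.74, 39.47, 80.65, 85.03, 114.79.
Standard total = 64 100; weights = 0.1747, 0.2106, 0.1170, 0.1435, 0.1607, 0.1934.
Pyrenia: 0.1747×6.00 + 0.2106×20.30 + 0.1170×42.51 + 0.1435×63.45 + 0.1607×116.29 + 0.1934×109.24 = 59.2224 per 100 000.
Ivora: 0.1747×8.55 + 0.2106×21.74 + 0.1170×39.47 + 0.1435×80.65 + 0.1607×85.03 + 0.1934×114.79 = 58.1340 per 100 000.
Difference = 59.2224 − 58.1340 = 1.0884.

1.09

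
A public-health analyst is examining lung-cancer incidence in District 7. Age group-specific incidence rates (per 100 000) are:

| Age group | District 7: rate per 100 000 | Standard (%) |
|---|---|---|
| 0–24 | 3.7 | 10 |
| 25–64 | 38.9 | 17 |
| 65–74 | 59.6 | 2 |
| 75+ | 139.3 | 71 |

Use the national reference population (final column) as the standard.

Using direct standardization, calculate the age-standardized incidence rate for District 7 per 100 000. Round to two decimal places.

107.08

Standard weights: 0.10, 0.17, 0.02, 0.71.
Standardized rate: 0.1000×3.7 + 0.1700×38.9 + 0.0200×59.6 + 0.7100×139.3 = 107.0780 per 100 000.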